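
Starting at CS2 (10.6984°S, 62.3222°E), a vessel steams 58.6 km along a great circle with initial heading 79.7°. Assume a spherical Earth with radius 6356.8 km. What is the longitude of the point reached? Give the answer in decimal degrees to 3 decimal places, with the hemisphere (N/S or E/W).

62.851°E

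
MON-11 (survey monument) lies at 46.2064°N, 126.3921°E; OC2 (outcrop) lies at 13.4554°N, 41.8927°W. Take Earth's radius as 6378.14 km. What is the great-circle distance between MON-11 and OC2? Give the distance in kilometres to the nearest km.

13293 km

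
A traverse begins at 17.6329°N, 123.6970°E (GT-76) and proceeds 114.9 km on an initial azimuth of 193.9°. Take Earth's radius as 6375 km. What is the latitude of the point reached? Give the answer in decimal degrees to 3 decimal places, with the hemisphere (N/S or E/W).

δ = d/R = 114.9/6375 = 0.018024 rad
φ₂ = arcsin(sin φ₁ cos δ + cos φ₁ sin δ cos θ)
   = arcsin(0.30292·0.99984 + 0.95302·0.01802·-0.97072) = 16.63030°
λ₂ = λ₁ + atan2(sin θ sin δ cos φ₁, cos δ − sin φ₁ sin φ₂) = 123.43811°

16.630°N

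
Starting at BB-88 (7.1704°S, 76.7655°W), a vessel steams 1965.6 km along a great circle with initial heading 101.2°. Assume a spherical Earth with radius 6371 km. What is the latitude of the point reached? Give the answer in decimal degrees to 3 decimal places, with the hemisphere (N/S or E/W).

10.221°S

δ = d/R = 1965.6/6371 = 0.308523 rad
φ₂ = arcsin(sin φ₁ cos δ + cos φ₁ sin δ cos θ)
   = arcsin(-0.12482·0.95278 + 0.99218·0.30365·-0.19423) = -10.22099°
λ₂ = λ₁ + atan2(sin θ sin δ cos φ₁, cos δ − sin φ₁ sin φ₂) = -59.14734°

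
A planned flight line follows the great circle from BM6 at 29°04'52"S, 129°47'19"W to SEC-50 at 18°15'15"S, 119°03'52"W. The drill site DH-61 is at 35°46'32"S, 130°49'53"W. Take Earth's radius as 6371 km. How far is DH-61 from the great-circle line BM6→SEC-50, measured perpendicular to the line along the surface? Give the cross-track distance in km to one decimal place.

BM6: φ = -29.08111°, λ = -129.78861°
SEC-50: φ = -18.25417°, λ = -119.06444°
DH-61: φ = -35.77556°, λ = -130.83139°
δ₁₃ = central angle BM6→DH-61 = 0.117843 rad  (haversine)
θ₁₃ = bearing BM6→DH-61 = 187.214°,  θ₁₂ = bearing BM6→SEC-50 = 44.507°
dₓₜ = R·arcsin(sin δ₁₃ · sin(θ₁₃ − θ₁₂)) = 6371·arcsin(0.11757·sin(142.707°)) = 454.223 km
|dₓₜ| = 454.223 km

454.2 km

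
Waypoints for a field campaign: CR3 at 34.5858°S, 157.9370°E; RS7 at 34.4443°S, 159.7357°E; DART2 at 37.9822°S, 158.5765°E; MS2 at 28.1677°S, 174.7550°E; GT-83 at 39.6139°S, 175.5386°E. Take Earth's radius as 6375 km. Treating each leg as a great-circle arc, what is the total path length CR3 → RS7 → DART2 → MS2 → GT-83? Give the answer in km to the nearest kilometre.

CR3→RS7: c = 0.025985 rad, d = 165.65 km
RS7→DART2: c = 0.063867 rad, d = 407.15 km
DART2→MS2: c = 0.291383 rad, d = 1857.57 km
MS2→GT-83: c = 0.200094 rad, d = 1275.60 km
Total = 165.65 + 407.15 + 1857.57 + 1275.60 = 3705.97 km

3706 km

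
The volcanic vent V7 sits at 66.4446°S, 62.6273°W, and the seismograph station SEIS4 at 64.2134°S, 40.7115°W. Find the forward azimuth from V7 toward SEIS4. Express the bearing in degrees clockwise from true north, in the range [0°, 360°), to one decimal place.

86.4°

Δλ = 21.9158°
y = sin Δλ · cos φ₂ = 0.162369
x = cos φ₁ sin φ₂ − sin φ₁ cos φ₂ cos Δλ = 0.010114
θ = atan2(y, x) = 86.4356° → 86.4356° (mod 360°)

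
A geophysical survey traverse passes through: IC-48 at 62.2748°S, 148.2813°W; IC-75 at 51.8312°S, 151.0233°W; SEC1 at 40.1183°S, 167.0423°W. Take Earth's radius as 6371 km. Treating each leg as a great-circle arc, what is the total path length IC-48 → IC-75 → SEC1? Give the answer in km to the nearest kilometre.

IC-48→IC-75: c = 0.184082 rad, d = 1172.79 km
IC-75→SEC1: c = 0.280825 rad, d = 1789.14 km
Total = 1172.79 + 1789.14 = 2961.93 km

2962 km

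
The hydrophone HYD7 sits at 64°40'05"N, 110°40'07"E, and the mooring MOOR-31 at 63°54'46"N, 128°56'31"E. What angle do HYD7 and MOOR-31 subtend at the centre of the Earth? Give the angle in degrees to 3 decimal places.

7.935°

HYD7: φ = +64.66806°, λ = +110.66861°
MOOR-31: φ = +63.91278°, λ = +128.94194°
Δφ = -0.7553°,  Δλ = 18.2733°
a = sin²(Δφ/2) + cos φ₁ cos φ₂ sin²(Δλ/2) = 0.004787
c = 2·arcsin(√a) = 0.138493 rad = 7.9351°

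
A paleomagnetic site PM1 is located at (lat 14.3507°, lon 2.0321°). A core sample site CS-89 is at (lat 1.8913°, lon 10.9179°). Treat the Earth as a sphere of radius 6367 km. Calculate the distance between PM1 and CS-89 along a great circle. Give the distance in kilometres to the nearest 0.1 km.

Δφ = -12.4594°,  Δλ = 8.8858°
a = sin²(Δφ/2) + cos φ₁ cos φ₂ sin²(Δλ/2) = 0.017586
c = 2·arcsin(√a) = 0.266007 rad = 15.2411°
d = R·c = 6367 × 0.266007 = 1693.7 km

1693.7 km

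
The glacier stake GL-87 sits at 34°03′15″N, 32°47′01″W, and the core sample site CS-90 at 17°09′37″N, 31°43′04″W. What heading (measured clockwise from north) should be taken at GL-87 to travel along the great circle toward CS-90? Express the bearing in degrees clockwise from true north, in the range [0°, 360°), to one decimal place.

GL-87: φ = +34.05417°, λ = -32.78361°
CS-90: φ = +17.16028°, λ = -31.71778°
Δλ = 1.0658°
y = sin Δλ · cos φ₂ = 0.017773
x = cos φ₁ sin φ₂ − sin φ₁ cos φ₂ cos Δλ = -0.290508
θ = atan2(y, x) = 176.4990° → 176.4990° (mod 360°)

176.5°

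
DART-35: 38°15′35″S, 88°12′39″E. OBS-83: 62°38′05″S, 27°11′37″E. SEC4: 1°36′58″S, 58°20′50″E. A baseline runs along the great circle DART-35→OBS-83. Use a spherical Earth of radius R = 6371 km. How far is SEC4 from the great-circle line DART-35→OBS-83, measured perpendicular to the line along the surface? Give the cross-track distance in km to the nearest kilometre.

4981 km

DART-35: φ = -38.25972°, λ = +88.21083°
OBS-83: φ = -62.63472°, λ = +27.19361°
SEC4: φ = -1.61611°, λ = +58.34722°
δ₁₃ = central angle DART-35→SEC4 = 0.798001 rad  (haversine)
θ₁₃ = bearing DART-35→SEC4 = 315.957°,  θ₁₂ = bearing DART-35→OBS-83 = 215.707°
dₓₜ = R·arcsin(sin δ₁₃ · sin(θ₁₃ − θ₁₂)) = 6371·arcsin(0.71596·sin(100.249°)) = 4980.666 km
|dₓₜ| = 4980.666 km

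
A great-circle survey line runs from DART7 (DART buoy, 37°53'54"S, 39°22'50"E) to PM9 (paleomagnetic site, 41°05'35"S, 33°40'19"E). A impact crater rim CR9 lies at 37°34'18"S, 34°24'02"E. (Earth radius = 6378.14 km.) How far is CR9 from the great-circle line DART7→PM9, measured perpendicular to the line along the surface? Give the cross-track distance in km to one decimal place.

DART7: φ = -37.89833°, λ = +39.38056°
PM9: φ = -41.09306°, λ = +33.67194°
CR9: φ = -37.57167°, λ = +34.40056°
δ₁₃ = central angle DART7→CR9 = 0.068966 rad  (haversine)
θ₁₃ = bearing DART7→CR9 = 273.214°,  θ₁₂ = bearing DART7→PM9 = 232.259°
dₓₜ = R·arcsin(sin δ₁₃ · sin(θ₁₃ − θ₁₂)) = 6378.14·arcsin(0.06891·sin(40.955°)) = 288.195 km
|dₓₜ| = 288.195 km

288.2 km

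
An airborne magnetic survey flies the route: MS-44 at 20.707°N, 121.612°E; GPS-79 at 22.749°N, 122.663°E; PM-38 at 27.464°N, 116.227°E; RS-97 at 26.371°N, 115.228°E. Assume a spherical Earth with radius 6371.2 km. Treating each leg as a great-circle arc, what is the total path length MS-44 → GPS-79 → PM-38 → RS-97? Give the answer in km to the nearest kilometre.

1242 km

MS-44→GPS-79: c = 0.039503 rad, d = 251.68 km
GPS-79→PM-38: c = 0.130792 rad, d = 833.30 km
PM-38→RS-97: c = 0.024609 rad, d = 156.79 km
Total = 251.68 + 833.30 + 156.79 = 1241.78 km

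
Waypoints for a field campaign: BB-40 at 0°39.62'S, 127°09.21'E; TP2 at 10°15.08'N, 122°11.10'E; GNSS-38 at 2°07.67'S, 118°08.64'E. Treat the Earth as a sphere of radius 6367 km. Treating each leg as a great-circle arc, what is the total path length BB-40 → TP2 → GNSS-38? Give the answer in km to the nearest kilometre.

BB-40: φ = -0.66033°, λ = +127.15350°
TP2: φ = +10.25133°, λ = +122.18500°
GNSS-38: φ = -2.12783°, λ = +118.14400°
BB-40→TP2: c = 0.209077 rad, d = 1331.19 km
TP2→GNSS-38: c = 0.227179 rad, d = 1446.45 km
Total = 1331.19 + 1446.45 = 2777.65 km

2778 km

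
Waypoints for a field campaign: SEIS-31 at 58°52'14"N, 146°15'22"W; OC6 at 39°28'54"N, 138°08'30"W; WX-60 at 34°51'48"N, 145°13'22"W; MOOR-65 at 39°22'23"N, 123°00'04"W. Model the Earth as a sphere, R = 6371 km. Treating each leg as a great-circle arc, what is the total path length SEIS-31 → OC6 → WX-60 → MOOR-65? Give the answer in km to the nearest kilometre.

5069 km

SEIS-31: φ = +58.87056°, λ = -146.25611°
OC6: φ = +39.48167°, λ = -138.14167°
WX-60: φ = +34.86333°, λ = -145.22278°
MOOR-65: φ = +39.37306°, λ = -123.00111°
SEIS-31→OC6: c = 0.350235 rad, d = 2231.35 km
OC6→WX-60: c = 0.127186 rad, d = 810.30 km
WX-60→MOOR-65: c = 0.318219 rad, d = 2027.38 km
Total = 2231.35 + 810.30 + 2027.38 = 5069.02 km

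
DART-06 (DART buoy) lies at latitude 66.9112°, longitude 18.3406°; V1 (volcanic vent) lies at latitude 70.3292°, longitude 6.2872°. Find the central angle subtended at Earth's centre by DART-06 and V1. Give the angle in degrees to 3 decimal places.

5.551°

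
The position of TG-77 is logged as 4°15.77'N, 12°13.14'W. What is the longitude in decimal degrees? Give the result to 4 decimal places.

12.2190°W

12° + 13.14′/60 = 12 + 0.21900 = 12.2190°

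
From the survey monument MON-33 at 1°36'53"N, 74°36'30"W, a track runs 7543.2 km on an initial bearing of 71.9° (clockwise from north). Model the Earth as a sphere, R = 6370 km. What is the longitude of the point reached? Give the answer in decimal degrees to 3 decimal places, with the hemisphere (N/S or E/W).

7.338°W

MON-33: φ = +1.61472°, λ = -74.60833°
δ = d/R = 7543.2/6370 = 1.184176 rad
φ₂ = arcsin(sin φ₁ cos δ + cos φ₁ sin δ cos θ)
   = arcsin(0.02818·0.37706 + 0.99960·0.92619·0.31068) = 17.35287°
λ₂ = λ₁ + atan2(sin θ sin δ cos φ₁, cos δ − sin φ₁ sin φ₂) = -7.33831°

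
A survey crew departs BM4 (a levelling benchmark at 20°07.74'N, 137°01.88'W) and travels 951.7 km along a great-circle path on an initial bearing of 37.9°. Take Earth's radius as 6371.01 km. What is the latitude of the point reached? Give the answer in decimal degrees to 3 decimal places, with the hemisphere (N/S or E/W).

26.780°N

BM4: φ = +20.12900°, λ = -137.03133°
δ = d/R = 951.7/6371.01 = 0.149380 rad
φ₂ = arcsin(sin φ₁ cos δ + cos φ₁ sin δ cos θ)
   = arcsin(0.34413·0.98886 + 0.93892·0.14882·0.78908) = 26.77993°
λ₂ = λ₁ + atan2(sin θ sin δ cos φ₁, cos δ − sin φ₁ sin φ₂) = -131.15369°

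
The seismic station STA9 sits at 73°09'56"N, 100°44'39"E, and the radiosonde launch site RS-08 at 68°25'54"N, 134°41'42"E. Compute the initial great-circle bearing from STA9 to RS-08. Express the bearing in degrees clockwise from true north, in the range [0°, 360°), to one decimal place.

96.3°

STA9: φ = +73.16556°, λ = +100.74417°
RS-08: φ = +68.43167°, λ = +134.69500°
Δλ = 33.9508°
y = sin Δλ · cos φ₂ = 0.205304
x = cos φ₁ sin φ₂ − sin φ₁ cos φ₂ cos Δλ = -0.022542
θ = atan2(y, x) = 96.2660° → 96.2660° (mod 360°)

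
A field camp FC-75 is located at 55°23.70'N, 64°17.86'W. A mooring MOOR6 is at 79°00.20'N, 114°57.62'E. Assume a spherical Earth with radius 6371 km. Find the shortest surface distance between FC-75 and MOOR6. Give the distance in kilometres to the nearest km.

FC-75: φ = +55.39500°, λ = -64.29767°
MOOR6: φ = +79.00333°, λ = +114.96033°
Δφ = 23.6083°,  Δλ = 179.2580°
a = sin²(Δφ/2) + cos φ₁ cos φ₂ sin²(Δλ/2) = 0.150174
c = 2·arcsin(√a) = 0.795887 rad = 45.6009°
d = R·c = 6371 × 0.795887 = 5070.6 km

5071 km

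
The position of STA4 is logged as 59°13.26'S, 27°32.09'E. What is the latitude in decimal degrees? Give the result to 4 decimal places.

59° + 13.26′/60 = 59 + 0.22100 = 59.2210°

59.2210°S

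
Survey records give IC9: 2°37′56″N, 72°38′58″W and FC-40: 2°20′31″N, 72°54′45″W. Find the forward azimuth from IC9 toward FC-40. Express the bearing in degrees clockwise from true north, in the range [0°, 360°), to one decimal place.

IC9: φ = +2.63222°, λ = -72.64944°
FC-40: φ = +2.34194°, λ = -72.91250°
Δλ = -0.2631°
y = sin Δλ · cos φ₂ = -0.004587
x = cos φ₁ sin φ₂ − sin φ₁ cos φ₂ cos Δλ = -0.005066
θ = atan2(y, x) = -137.8376° → 222.1624° (mod 360°)

222.2°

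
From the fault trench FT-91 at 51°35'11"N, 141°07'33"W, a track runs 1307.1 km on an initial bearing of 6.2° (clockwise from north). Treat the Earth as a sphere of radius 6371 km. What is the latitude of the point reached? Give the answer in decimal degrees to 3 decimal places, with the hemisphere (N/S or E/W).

FT-91: φ = +51.58639°, λ = -141.12583°
δ = d/R = 1307.1/6371 = 0.205164 rad
φ₂ = arcsin(sin φ₁ cos δ + cos φ₁ sin δ cos θ)
   = arcsin(0.78355·0.97903 + 0.62133·0.20373·0.99415) = 63.24703°
λ₂ = λ₁ + atan2(sin θ sin δ cos φ₁, cos δ − sin φ₁ sin φ₂) = -138.32418°

63.247°N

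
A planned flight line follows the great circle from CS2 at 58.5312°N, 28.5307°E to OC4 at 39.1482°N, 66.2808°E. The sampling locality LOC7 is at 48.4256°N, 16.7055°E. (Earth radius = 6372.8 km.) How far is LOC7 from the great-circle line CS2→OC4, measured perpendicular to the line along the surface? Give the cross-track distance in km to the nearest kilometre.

1301 km

δ₁₃ = central angle CS2→LOC7 = 0.214259 rad  (haversine)
θ₁₃ = bearing CS2→LOC7 = 219.760°,  θ₁₂ = bearing CS2→OC4 = 112.166°
dₓₜ = R·arcsin(sin δ₁₃ · sin(θ₁₃ − θ₁₂)) = 6372.8·arcsin(0.21262·sin(107.593°)) = 1300.640 km
|dₓₜ| = 1300.640 km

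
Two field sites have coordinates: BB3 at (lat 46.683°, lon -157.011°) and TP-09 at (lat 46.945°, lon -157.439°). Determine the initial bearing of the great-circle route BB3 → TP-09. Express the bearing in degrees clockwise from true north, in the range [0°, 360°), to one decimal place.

Δλ = -0.4280°
y = sin Δλ · cos φ₂ = -0.005100
x = cos φ₁ sin φ₂ − sin φ₁ cos φ₂ cos Δλ = 0.004587
θ = atan2(y, x) = -48.0323° → 311.9677° (mod 360°)

312.0°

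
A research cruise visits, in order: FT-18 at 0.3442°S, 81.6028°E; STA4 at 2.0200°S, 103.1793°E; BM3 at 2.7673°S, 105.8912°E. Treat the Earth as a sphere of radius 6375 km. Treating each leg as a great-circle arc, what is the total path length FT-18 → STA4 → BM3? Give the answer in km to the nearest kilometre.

2720 km

FT-18→STA4: c = 0.377621 rad, d = 2407.33 km
STA4→BM3: c = 0.049056 rad, d = 312.73 km
Total = 2407.33 + 312.73 = 2720.06 km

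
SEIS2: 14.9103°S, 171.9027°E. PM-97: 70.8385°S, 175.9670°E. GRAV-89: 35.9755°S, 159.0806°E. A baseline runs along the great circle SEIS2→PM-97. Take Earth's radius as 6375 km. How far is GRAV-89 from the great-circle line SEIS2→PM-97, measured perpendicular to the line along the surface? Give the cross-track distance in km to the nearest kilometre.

1217 km

δ₁₃ = central angle SEIS2→GRAV-89 = 0.418569 rad  (haversine)
θ₁₃ = bearing SEIS2→GRAV-89 = 206.223°,  θ₁₂ = bearing SEIS2→PM-97 = 178.392°
dₓₜ = R·arcsin(sin δ₁₃ · sin(θ₁₃ − θ₁₂)) = 6375·arcsin(0.40645·sin(27.831°)) = 1217.097 km
|dₓₜ| = 1217.097 km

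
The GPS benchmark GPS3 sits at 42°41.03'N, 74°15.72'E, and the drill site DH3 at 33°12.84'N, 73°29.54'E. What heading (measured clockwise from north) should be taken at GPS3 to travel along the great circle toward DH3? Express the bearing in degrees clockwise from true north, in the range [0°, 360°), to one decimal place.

183.9°

GPS3: φ = +42.68383°, λ = +74.26200°
DH3: φ = +33.21400°, λ = +73.49233°
Δλ = -0.7697°
y = sin Δλ · cos φ₂ = -0.011238
x = cos φ₁ sin φ₂ − sin φ₁ cos φ₂ cos Δλ = -0.164477
θ = atan2(y, x) = -176.0912° → 183.9088° (mod 360°)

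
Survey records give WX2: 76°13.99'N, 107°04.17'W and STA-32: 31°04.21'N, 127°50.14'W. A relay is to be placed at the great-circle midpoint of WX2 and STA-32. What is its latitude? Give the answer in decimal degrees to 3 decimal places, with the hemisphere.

WX2: φ = +76.23317°, λ = -107.06950°
STA-32: φ = +31.07017°, λ = -127.83567°
Bx = cos φ₂ cos Δλ = 0.800891,  By = cos φ₂ sin Δλ = -0.303689
φₘ = atan2(sin φ₁ + sin φ₂, √((cos φ₁ + Bx)² + By²)) = 53.95688°
λₘ = λ₁ + atan2(By, cos φ₁ + Bx) = -123.36464°

53.957°N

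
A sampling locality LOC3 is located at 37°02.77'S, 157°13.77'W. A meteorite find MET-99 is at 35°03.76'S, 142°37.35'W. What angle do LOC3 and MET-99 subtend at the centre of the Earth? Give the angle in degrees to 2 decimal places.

LOC3: φ = -37.04617°, λ = -157.22950°
MET-99: φ = -35.06267°, λ = -142.62250°
Δφ = 1.9835°,  Δλ = 14.6070°
a = sin²(Δφ/2) + cos φ₁ cos φ₂ sin²(Δλ/2) = 0.010858
c = 2·arcsin(√a) = 0.208778 rad = 11.9621°

11.96°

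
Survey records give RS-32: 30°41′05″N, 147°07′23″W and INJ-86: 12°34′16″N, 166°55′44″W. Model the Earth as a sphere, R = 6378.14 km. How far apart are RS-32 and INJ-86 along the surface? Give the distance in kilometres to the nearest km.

RS-32: φ = +30.68472°, λ = -147.12306°
INJ-86: φ = +12.57111°, λ = -166.92889°
Δφ = -18.1136°,  Δλ = -19.8058°
a = sin²(Δφ/2) + cos φ₁ cos φ₂ sin²(Δλ/2) = 0.049605
c = 2·arcsin(√a) = 0.449211 rad = 25.7379°
d = R·c = 6378.14 × 0.449211 = 2865.1 km

2865 km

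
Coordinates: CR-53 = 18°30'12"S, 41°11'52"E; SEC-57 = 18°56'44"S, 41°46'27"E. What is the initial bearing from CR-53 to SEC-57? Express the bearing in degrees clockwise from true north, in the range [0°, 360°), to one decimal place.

CR-53: φ = -18.50333°, λ = +41.19778°
SEC-57: φ = -18.94556°, λ = +41.77417°
Δλ = 0.5764°
y = sin Δλ · cos φ₂ = 0.009515
x = cos φ₁ sin φ₂ − sin φ₁ cos φ₂ cos Δλ = -0.007733
θ = atan2(y, x) = 129.1033° → 129.1033° (mod 360°)

129.1°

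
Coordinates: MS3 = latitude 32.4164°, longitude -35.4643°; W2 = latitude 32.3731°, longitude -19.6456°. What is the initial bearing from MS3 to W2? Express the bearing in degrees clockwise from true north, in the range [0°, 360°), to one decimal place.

85.9°

Δλ = 15.8187°
y = sin Δλ · cos φ₂ = 0.230228
x = cos φ₁ sin φ₂ − sin φ₁ cos φ₂ cos Δλ = 0.016390
θ = atan2(y, x) = 85.9279° → 85.9279° (mod 360°)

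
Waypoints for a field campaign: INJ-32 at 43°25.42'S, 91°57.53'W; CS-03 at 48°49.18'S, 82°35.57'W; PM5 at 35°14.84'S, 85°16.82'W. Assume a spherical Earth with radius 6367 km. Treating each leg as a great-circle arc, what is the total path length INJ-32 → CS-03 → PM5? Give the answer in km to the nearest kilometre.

INJ-32: φ = -43.42367°, λ = -91.95883°
CS-03: φ = -48.81967°, λ = -82.59283°
PM5: φ = -35.24733°, λ = -85.28033°
INJ-32→CS-03: c = 0.147147 rad, d = 936.88 km
CS-03→PM5: c = 0.239389 rad, d = 1524.19 km
Total = 936.88 + 1524.19 = 2461.07 km

2461 km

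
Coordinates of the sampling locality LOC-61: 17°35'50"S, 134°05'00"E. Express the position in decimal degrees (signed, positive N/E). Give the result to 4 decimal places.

lat: 17.5972° S → -17.5972°
lon: 134.0833° E → +134.0833°

-17.5972°, +134.0833°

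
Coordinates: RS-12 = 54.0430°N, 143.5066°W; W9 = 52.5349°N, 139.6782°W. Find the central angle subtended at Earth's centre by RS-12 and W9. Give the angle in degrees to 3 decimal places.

2.740°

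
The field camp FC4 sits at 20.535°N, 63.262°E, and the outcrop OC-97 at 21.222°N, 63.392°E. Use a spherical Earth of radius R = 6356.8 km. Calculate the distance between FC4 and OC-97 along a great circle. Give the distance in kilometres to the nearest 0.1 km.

77.4 km

Δφ = 0.6870°,  Δλ = 0.1300°
a = sin²(Δφ/2) + cos φ₁ cos φ₂ sin²(Δλ/2) = 0.000037
c = 2·arcsin(√a) = 0.012176 rad = 0.6977°
d = R·c = 6356.8 × 0.012176 = 77.4 km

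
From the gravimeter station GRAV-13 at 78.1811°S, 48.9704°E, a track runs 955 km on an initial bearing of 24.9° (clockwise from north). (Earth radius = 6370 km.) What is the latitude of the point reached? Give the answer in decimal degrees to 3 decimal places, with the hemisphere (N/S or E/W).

δ = d/R = 955/6370 = 0.149922 rad
φ₂ = arcsin(sin φ₁ cos δ + cos φ₁ sin δ cos θ)
   = arcsin(-0.97880·0.98878 + 0.20482·0.14936·0.90704) = -70.06371°
λ₂ = λ₁ + atan2(sin θ sin δ cos φ₁, cos δ − sin φ₁ sin φ₂) = 59.59832°

70.064°S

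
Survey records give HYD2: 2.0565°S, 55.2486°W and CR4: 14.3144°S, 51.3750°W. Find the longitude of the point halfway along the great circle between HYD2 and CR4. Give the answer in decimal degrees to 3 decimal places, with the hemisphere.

Bx = cos φ₂ cos Δλ = 0.966740,  By = cos φ₂ sin Δλ = 0.065458
φₘ = atan2(sin φ₁ + sin φ₂, √((cos φ₁ + Bx)² + By²)) = -8.19006°
λₘ = λ₁ + atan2(By, cos φ₁ + Bx) = -53.34173°

53.342°W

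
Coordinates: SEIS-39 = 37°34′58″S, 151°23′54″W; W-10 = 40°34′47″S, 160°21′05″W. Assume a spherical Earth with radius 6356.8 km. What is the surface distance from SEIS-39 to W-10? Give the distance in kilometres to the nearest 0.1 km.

SEIS-39: φ = -37.58278°, λ = -151.39833°
W-10: φ = -40.57972°, λ = -160.35139°
Δφ = -2.9969°,  Δλ = -8.9531°
a = sin²(Δφ/2) + cos φ₁ cos φ₂ sin²(Δλ/2) = 0.004350
c = 2·arcsin(√a) = 0.132012 rad = 7.5637°
d = R·c = 6356.8 × 0.132012 = 839.2 km

839.2 km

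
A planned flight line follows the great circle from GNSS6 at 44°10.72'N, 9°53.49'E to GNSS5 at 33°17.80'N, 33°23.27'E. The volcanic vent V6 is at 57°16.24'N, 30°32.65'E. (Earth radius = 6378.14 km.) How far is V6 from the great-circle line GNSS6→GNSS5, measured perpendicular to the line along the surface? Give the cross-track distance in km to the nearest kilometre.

1978 km

GNSS6: φ = +44.17867°, λ = +9.89150°
GNSS5: φ = +33.29667°, λ = +33.38783°
V6: φ = +57.27067°, λ = +30.54417°
δ₁₃ = central angle GNSS6→V6 = 0.320465 rad  (haversine)
θ₁₃ = bearing GNSS6→V6 = 37.255°,  θ₁₂ = bearing GNSS6→GNSS5 = 112.860°
dₓₜ = R·arcsin(sin δ₁₃ · sin(θ₁₃ − θ₁₂)) = 6378.14·arcsin(0.31501·sin(-75.604°)) = -1977.618 km
|dₓₜ| = 1977.618 km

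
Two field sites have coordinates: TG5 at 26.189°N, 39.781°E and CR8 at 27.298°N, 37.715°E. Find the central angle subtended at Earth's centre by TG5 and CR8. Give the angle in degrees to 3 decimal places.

2.153°

Δφ = 1.1090°,  Δλ = -2.0660°
a = sin²(Δφ/2) + cos φ₁ cos φ₂ sin²(Δλ/2) = 0.000353
c = 2·arcsin(√a) = 0.037570 rad = 2.1526°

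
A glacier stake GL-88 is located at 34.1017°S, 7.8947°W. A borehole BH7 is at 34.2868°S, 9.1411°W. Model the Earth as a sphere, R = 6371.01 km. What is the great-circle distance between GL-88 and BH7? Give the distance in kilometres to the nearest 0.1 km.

116.5 km

Δφ = -0.1851°,  Δλ = -1.2464°
a = sin²(Δφ/2) + cos φ₁ cos φ₂ sin²(Δλ/2) = 0.000084
c = 2·arcsin(√a) = 0.018281 rad = 1.0474°
d = R·c = 6371.01 × 0.018281 = 116.5 km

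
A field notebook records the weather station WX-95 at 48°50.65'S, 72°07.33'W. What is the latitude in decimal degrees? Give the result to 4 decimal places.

48° + 50.65′/60 = 48 + 0.84417 = 48.8442°

48.8442°S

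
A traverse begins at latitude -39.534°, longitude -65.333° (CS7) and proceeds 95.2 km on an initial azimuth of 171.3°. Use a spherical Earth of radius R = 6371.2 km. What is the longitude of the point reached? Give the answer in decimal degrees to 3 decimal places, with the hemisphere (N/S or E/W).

65.163°W

δ = d/R = 95.2/6371.2 = 0.014942 rad
φ₂ = arcsin(sin φ₁ cos δ + cos φ₁ sin δ cos θ)
   = arcsin(-0.63654·0.99989 + 0.77125·0.01494·-0.98849) = -40.38015°
λ₂ = λ₁ + atan2(sin θ sin δ cos φ₁, cos δ − sin φ₁ sin φ₂) = -65.16301°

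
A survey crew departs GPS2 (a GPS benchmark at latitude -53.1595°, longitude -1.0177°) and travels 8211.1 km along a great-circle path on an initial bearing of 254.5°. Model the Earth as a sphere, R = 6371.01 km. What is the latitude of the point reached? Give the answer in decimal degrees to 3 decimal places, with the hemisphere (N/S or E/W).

δ = d/R = 8211.1/6371.01 = 1.288822 rad
φ₂ = arcsin(sin φ₁ cos δ + cos φ₁ sin δ cos θ)
   = arcsin(-0.80031·0.27825 + 0.59959·0.96051·-0.26724) = -22.12279°
λ₂ = λ₁ + atan2(sin θ sin δ cos φ₁, cos δ − sin φ₁ sin φ₂) = -93.40513°

22.123°S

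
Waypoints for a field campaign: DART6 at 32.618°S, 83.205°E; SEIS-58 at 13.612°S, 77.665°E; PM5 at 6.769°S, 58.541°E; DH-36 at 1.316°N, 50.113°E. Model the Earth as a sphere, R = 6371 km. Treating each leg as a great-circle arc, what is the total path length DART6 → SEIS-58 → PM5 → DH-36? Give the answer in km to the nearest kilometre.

DART6→SEIS-58: c = 0.343265 rad, d = 2186.94 km
SEIS-58→PM5: c = 0.349301 rad, d = 2225.40 km
PM5→DH-36: c = 0.203628 rad, d = 1297.31 km
Total = 2186.94 + 2225.40 + 1297.31 = 5709.65 km

5710 km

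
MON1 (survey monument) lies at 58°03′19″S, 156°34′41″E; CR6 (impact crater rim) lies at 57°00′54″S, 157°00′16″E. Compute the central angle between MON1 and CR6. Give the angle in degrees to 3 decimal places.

MON1: φ = -58.05528°, λ = +156.57806°
CR6: φ = -57.01500°, λ = +157.00444°
Δφ = 1.0403°,  Δλ = 0.4264°
a = sin²(Δφ/2) + cos φ₁ cos φ₂ sin²(Δλ/2) = 0.000086
c = 2·arcsin(√a) = 0.018590 rad = 1.0652°

1.065°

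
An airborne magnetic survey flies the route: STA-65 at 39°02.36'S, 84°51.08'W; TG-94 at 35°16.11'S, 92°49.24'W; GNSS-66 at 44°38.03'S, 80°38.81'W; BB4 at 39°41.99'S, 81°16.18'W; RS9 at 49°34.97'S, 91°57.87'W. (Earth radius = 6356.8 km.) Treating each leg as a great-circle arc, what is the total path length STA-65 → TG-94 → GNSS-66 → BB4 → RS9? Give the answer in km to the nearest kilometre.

STA-65: φ = -39.03933°, λ = -84.85133°
TG-94: φ = -35.26850°, λ = -92.82067°
GNSS-66: φ = -44.63383°, λ = -80.64683°
BB4: φ = -39.69983°, λ = -81.26967°
RS9: φ = -49.58283°, λ = -91.96450°
STA-65→TG-94: c = 0.128847 rad, d = 819.05 km
TG-94→GNSS-66: c = 0.230267 rad, d = 1463.76 km
GNSS-66→BB4: c = 0.086490 rad, d = 549.80 km
BB4→RS9: c = 0.217244 rad, d = 1380.98 km
Total = 819.05 + 1463.76 + 549.80 + 1380.98 = 4213.59 km

4214 km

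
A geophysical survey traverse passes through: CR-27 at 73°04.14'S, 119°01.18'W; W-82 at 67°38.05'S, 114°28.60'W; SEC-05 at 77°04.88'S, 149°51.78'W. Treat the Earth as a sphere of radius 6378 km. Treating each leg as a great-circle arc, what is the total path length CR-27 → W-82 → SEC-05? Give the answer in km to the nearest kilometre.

CR-27: φ = -73.06900°, λ = -119.01967°
W-82: φ = -67.63417°, λ = -114.47667°
SEC-05: φ = -77.08133°, λ = -149.86300°
CR-27→W-82: c = 0.098463 rad, d = 628.00 km
W-82→SEC-05: c = 0.242579 rad, d = 1547.17 km
Total = 628.00 + 1547.17 = 2175.17 km

2175 km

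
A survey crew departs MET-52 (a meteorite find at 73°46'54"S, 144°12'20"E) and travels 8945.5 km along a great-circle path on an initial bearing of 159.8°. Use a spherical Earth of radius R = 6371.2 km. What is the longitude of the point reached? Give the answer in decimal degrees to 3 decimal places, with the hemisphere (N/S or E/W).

57.806°W

MET-52: φ = -73.78167°, λ = +144.20556°
δ = d/R = 8945.5/6371.2 = 1.404053 rad
φ₂ = arcsin(sin φ₁ cos δ + cos φ₁ sin δ cos θ)
   = arcsin(-0.96020·0.16597 + 0.27930·0.98613·-0.93849) = -24.69900°
λ₂ = λ₁ + atan2(sin θ sin δ cos φ₁, cos δ − sin φ₁ sin φ₂) = -57.80622°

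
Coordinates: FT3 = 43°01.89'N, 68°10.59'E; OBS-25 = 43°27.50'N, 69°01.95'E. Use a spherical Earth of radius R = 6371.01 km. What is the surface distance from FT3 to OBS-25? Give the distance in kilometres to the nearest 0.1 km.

FT3: φ = +43.03150°, λ = +68.17650°
OBS-25: φ = +43.45833°, λ = +69.03250°
Δφ = 0.4268°,  Δλ = 0.8560°
a = sin²(Δφ/2) + cos φ₁ cos φ₂ sin²(Δλ/2) = 0.000043
c = 2·arcsin(√a) = 0.013188 rad = 0.7556°
d = R·c = 6371.01 × 0.013188 = 84.0 km

84.0 km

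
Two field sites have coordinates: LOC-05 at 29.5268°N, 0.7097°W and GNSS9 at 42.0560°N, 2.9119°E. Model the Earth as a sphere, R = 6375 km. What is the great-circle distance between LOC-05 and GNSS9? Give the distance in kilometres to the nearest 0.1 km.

1431.5 km

Δφ = 12.5292°,  Δλ = 3.6216°
a = sin²(Δφ/2) + cos φ₁ cos φ₂ sin²(Δλ/2) = 0.012552
c = 2·arcsin(√a) = 0.224546 rad = 12.8655°
d = R·c = 6375 × 0.224546 = 1431.5 km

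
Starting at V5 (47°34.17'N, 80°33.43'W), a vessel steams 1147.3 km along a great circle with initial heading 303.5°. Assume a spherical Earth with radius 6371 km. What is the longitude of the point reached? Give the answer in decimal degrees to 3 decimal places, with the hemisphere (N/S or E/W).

V5: φ = +47.56950°, λ = -80.55717°
δ = d/R = 1147.3/6371 = 0.180082 rad
φ₂ = arcsin(sin φ₁ cos δ + cos φ₁ sin δ cos θ)
   = arcsin(0.73810·0.98383 + 0.67470·0.17911·0.55194) = 52.45352°
λ₂ = λ₁ + atan2(sin θ sin δ cos φ₁, cos δ − sin φ₁ sin φ₂) = -94.74414°

94.744°W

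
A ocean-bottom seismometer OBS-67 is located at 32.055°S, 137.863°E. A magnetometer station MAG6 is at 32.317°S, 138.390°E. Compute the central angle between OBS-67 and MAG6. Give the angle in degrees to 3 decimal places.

Δφ = -0.2620°,  Δλ = 0.5270°
a = sin²(Δφ/2) + cos φ₁ cos φ₂ sin²(Δλ/2) = 0.000020
c = 2·arcsin(√a) = 0.009028 rad = 0.5173°

0.517°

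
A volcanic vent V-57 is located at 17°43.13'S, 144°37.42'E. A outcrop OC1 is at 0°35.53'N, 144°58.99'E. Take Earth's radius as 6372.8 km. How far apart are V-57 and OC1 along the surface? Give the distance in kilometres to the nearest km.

V-57: φ = -17.71883°, λ = +144.62367°
OC1: φ = +0.59217°, λ = +144.98317°
Δφ = 18.3110°,  Δλ = 0.3595°
a = sin²(Δφ/2) + cos φ₁ cos φ₂ sin²(Δλ/2) = 0.025327
c = 2·arcsin(√a) = 0.319647 rad = 18.3144°
d = R·c = 6372.8 × 0.319647 = 2037.0 km

2037 km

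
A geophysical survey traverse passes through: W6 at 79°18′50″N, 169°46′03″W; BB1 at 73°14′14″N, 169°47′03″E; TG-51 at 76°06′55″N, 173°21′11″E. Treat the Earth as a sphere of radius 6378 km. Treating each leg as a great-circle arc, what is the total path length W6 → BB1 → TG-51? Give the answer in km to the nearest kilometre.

1193 km

W6: φ = +79.31389°, λ = -169.76750°
BB1: φ = +73.23722°, λ = +169.78417°
TG-51: φ = +76.11528°, λ = +173.35306°
W6→BB1: c = 0.134181 rad, d = 855.80 km
BB1→TG-51: c = 0.052837 rad, d = 337.00 km
Total = 855.80 + 337.00 = 1192.80 km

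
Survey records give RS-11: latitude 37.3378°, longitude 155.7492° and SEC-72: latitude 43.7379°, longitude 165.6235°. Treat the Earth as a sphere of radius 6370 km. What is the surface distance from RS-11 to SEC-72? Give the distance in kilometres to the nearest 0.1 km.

1095.1 km

Δφ = 6.4001°,  Δλ = 9.8743°
a = sin²(Δφ/2) + cos φ₁ cos φ₂ sin²(Δλ/2) = 0.007371
c = 2·arcsin(√a) = 0.171920 rad = 9.8503°
d = R·c = 6370 × 0.171920 = 1095.1 km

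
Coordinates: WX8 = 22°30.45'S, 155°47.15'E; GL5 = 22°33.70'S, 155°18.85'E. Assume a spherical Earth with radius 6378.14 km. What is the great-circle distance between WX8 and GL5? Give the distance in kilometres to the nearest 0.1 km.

48.9 km

WX8: φ = -22.50750°, λ = +155.78583°
GL5: φ = -22.56167°, λ = +155.31417°
Δφ = -0.0542°,  Δλ = -0.4717°
a = sin²(Δφ/2) + cos φ₁ cos φ₂ sin²(Δλ/2) = 0.000015
c = 2·arcsin(√a) = 0.007662 rad = 0.4390°
d = R·c = 6378.14 × 0.007662 = 48.9 km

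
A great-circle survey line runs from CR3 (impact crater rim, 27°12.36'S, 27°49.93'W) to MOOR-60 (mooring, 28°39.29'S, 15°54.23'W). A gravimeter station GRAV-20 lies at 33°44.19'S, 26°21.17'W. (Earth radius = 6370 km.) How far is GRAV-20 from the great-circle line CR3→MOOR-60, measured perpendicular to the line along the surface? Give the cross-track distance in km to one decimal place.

689.1 km

CR3: φ = -27.20600°, λ = -27.83217°
MOOR-60: φ = -28.65483°, λ = -15.90383°
GRAV-20: φ = -33.73650°, λ = -26.35283°
δ₁₃ = central angle CR3→GRAV-20 = 0.116126 rad  (haversine)
θ₁₃ = bearing CR3→GRAV-20 = 169.322°,  θ₁₂ = bearing CR3→MOOR-60 = 100.601°
dₓₜ = R·arcsin(sin δ₁₃ · sin(θ₁₃ − θ₁₂)) = 6370·arcsin(0.11587·sin(68.721°)) = 689.085 km
|dₓₜ| = 689.085 km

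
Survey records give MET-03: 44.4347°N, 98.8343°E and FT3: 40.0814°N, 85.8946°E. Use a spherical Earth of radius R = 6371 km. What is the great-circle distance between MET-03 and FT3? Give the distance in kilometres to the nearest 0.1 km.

Δφ = -4.3533°,  Δλ = -12.9397°
a = sin²(Δφ/2) + cos φ₁ cos φ₂ sin²(Δλ/2) = 0.008379
c = 2·arcsin(√a) = 0.183334 rad = 10.5043°
d = R·c = 6371 × 0.183334 = 1168.0 km

1168.0 km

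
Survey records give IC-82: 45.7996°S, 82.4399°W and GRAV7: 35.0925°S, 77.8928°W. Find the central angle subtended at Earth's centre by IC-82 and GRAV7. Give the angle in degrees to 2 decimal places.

11.25°

Δφ = 10.7071°,  Δλ = 4.5471°
a = sin²(Δφ/2) + cos φ₁ cos φ₂ sin²(Δλ/2) = 0.009603
c = 2·arcsin(√a) = 0.196303 rad = 11.2473°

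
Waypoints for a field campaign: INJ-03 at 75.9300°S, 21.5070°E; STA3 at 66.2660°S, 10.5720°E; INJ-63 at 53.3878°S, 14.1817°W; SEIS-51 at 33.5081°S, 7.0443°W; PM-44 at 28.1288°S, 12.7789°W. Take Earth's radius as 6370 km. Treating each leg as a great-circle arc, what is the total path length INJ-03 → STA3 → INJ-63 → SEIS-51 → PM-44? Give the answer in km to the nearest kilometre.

INJ-03→STA3: c = 0.178942 rad, d = 1139.86 km
STA3→INJ-63: c = 0.308501 rad, d = 1965.15 km
INJ-63→SEIS-51: c = 0.358126 rad, d = 2281.26 km
SEIS-51→PM-44: c = 0.127240 rad, d = 810.52 km
Total = 1139.86 + 1965.15 + 2281.26 + 810.52 = 6196.79 km

6197 km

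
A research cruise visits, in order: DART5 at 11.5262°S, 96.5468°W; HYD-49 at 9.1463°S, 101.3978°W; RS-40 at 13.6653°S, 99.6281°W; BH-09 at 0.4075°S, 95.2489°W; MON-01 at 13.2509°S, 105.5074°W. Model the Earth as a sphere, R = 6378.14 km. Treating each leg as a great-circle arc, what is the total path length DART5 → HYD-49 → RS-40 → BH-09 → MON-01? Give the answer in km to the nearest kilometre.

4508 km

DART5→HYD-49: c = 0.093068 rad, d = 593.60 km
HYD-49→RS-40: c = 0.084480 rad, d = 538.83 km
RS-40→BH-09: c = 0.243453 rad, d = 1552.78 km
BH-09→MON-01: c = 0.285853 rad, d = 1823.21 km
Total = 593.60 + 538.83 + 1552.78 + 1823.21 = 4508.41 km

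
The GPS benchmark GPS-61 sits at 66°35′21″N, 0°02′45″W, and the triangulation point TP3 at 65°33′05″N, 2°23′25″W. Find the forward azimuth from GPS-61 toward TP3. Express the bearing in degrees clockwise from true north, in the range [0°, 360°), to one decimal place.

223.6°

GPS-61: φ = +66.58917°, λ = -0.04583°
TP3: φ = +65.55139°, λ = -2.39028°
Δλ = -2.3444°
y = sin Δλ · cos φ₂ = -0.016930
x = cos φ₁ sin φ₂ − sin φ₁ cos φ₂ cos Δλ = -0.017794
θ = atan2(y, x) = -136.4242° → 223.5758° (mod 360°)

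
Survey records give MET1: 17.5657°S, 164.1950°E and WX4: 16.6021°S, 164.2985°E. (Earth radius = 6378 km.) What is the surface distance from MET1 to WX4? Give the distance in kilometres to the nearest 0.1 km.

107.8 km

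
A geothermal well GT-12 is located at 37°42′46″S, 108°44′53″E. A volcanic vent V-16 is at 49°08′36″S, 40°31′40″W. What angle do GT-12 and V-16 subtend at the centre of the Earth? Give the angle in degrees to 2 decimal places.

88.98°

GT-12: φ = -37.71278°, λ = +108.74806°
V-16: φ = -49.14333°, λ = -40.52778°
Δφ = -11.4306°,  Δλ = -149.2758°
a = sin²(Δφ/2) + cos φ₁ cos φ₂ sin²(Δλ/2) = 0.491103
c = 2·arcsin(√a) = 1.553000 rad = 88.9804°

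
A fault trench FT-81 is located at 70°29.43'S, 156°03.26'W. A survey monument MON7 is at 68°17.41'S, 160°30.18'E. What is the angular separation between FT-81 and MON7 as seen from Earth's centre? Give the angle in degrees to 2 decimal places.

FT-81: φ = -70.49050°, λ = -156.05433°
MON7: φ = -68.29017°, λ = +160.50300°
Δφ = 2.2003°,  Δλ = -43.4427°
a = sin²(Δφ/2) + cos φ₁ cos φ₂ sin²(Δλ/2) = 0.017289
c = 2·arcsin(√a) = 0.263740 rad = 15.1112°

15.11°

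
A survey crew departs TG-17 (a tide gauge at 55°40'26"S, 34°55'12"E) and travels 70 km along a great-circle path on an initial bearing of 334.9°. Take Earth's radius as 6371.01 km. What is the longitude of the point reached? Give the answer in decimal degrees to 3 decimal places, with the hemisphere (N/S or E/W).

TG-17: φ = -55.67389°, λ = +34.92000°
δ = d/R = 70/6371.01 = 0.010987 rad
φ₂ = arcsin(sin φ₁ cos δ + cos φ₁ sin δ cos θ)
   = arcsin(-0.82584·0.99994 + 0.56390·0.01099·0.90557) = -55.10292°
λ₂ = λ₁ + atan2(sin θ sin δ cos φ₁, cos δ − sin φ₁ sin φ₂) = 34.45323°

34.453°E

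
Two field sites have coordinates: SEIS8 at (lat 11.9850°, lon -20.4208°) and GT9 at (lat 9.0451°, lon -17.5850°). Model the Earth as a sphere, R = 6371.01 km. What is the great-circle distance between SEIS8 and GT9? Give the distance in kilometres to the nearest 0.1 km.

Δφ = -2.9399°,  Δλ = 2.8358°
a = sin²(Δφ/2) + cos φ₁ cos φ₂ sin²(Δλ/2) = 0.001250
c = 2·arcsin(√a) = 0.070713 rad = 4.0515°
d = R·c = 6371.01 × 0.070713 = 450.5 km

450.5 km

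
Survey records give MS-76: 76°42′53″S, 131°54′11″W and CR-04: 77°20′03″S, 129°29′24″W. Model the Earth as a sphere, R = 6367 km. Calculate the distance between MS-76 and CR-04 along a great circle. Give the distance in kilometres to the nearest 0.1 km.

91.4 km

MS-76: φ = -76.71472°, λ = -131.90306°
CR-04: φ = -77.33417°, λ = -129.49000°
Δφ = -0.6194°,  Δλ = 2.4131°
a = sin²(Δφ/2) + cos φ₁ cos φ₂ sin²(Δλ/2) = 0.000052
c = 2·arcsin(√a) = 0.014361 rad = 0.8228°
d = R·c = 6367 × 0.014361 = 91.4 km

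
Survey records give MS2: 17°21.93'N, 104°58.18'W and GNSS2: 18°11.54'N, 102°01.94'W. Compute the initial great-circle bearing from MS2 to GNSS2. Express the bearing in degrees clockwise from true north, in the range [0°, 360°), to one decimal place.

73.1°

MS2: φ = +17.36550°, λ = -104.96967°
GNSS2: φ = +18.19233°, λ = -102.03233°
Δλ = 2.9373°
y = sin Δλ · cos φ₂ = 0.048682
x = cos φ₁ sin φ₂ − sin φ₁ cos φ₂ cos Δλ = 0.014803
θ = atan2(y, x) = 73.0868° → 73.0868° (mod 360°)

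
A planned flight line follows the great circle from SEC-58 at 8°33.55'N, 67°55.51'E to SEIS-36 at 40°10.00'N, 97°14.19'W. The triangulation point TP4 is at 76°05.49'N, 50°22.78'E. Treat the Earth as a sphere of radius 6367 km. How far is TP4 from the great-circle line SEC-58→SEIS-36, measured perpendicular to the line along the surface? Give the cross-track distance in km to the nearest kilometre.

SEC-58: φ = +8.55917°, λ = +67.92517°
SEIS-36: φ = +40.16667°, λ = -97.23650°
TP4: φ = +76.09150°, λ = +50.37967°
δ₁₃ = central angle SEC-58→TP4 = 1.190599 rad  (haversine)
θ₁₃ = bearing SEC-58→TP4 = 355.524°,  θ₁₂ = bearing SEC-58→SEIS-36 = 345.334°
dₓₜ = R·arcsin(sin δ₁₃ · sin(θ₁₃ − θ₁₂)) = 6367·arcsin(0.92859·sin(10.190°)) = 1050.762 km
|dₓₜ| = 1050.762 km

1051 km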